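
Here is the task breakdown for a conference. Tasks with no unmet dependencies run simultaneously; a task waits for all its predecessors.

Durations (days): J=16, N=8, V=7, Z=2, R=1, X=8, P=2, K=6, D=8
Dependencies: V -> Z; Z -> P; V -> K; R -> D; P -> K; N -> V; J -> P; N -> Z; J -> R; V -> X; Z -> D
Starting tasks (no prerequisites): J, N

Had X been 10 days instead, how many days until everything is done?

Actual critical path: J→R→D = 16+1+8 = 25 ⇒ 25 days.
X is off the critical path — its longest chain is 23 days, giving 2 of slack.
That remains the longest chain; total 25 days.

25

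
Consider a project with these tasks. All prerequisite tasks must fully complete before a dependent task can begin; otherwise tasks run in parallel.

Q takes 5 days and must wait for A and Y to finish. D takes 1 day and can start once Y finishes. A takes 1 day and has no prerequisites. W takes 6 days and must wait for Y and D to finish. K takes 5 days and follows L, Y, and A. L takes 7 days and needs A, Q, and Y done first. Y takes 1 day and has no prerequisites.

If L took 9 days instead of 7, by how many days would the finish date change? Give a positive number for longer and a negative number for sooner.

As given, the longest chain is A→Q→L→K = 1+5+7+5 = 18, so the finish is 18 days.
L lies on that path, so at 9 days the path becomes 20 days.
No other chain overtakes it, so the finish is 20 days.
Change in finish: 20 − 18 = +2 days.

2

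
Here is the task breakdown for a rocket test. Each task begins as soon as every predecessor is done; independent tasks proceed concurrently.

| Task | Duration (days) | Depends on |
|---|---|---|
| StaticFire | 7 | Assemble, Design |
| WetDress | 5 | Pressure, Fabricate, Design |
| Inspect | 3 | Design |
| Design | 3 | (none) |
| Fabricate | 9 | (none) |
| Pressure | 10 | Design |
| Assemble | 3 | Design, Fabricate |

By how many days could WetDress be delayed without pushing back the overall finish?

1

The longest chain is Fabricate→Assemble→StaticFire = 9+3+7 = 19; overall finish 19 days.
Longest path through WetDress: 18 days (earliest finish 18, latest finish 19).
So WetDress can slip 19 − 18 = 1 day.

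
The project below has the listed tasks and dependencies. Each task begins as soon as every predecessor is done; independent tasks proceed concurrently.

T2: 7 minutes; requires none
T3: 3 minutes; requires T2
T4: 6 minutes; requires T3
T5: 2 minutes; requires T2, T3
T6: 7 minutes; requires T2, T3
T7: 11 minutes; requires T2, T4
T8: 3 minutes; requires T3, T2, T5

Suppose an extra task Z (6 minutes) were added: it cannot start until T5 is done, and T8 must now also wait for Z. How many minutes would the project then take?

Originally the project takes 27 minutes.
With Z inserted, T8 now waits for max(T3, T2, T5, Z).
New critical path: T2→T3→T4→T7 = 7+3+6+11 = 27 ⇒ 27 minutes.

27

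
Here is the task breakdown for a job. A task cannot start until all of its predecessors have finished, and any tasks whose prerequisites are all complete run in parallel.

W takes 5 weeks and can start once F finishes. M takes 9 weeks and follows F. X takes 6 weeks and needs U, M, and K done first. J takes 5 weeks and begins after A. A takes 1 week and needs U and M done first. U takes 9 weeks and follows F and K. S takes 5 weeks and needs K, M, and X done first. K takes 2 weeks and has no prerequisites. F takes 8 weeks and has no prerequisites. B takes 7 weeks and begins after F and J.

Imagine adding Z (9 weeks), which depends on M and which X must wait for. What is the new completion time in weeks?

37

Originally the job takes 30 weeks.
With Z inserted, X now waits for max(U, M, K, Z).
New critical path: F→M→Z→X→S = 8+9+9+6+5 = 37 ⇒ 37 weeks.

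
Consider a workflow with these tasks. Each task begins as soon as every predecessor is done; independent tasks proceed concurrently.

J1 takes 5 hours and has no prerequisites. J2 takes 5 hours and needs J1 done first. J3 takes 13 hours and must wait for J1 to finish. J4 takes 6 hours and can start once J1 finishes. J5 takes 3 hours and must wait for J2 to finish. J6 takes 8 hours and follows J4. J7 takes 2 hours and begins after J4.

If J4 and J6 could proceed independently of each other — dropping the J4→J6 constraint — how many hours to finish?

Before: longest chain J1→J4→J6 = 5+6+8 = 19, finish 19.
Without J4→J6, J6's earliest start moves from 11 to 0.
New critical path: J1→J3 = 5+13 = 18 ⇒ 18 hours.

18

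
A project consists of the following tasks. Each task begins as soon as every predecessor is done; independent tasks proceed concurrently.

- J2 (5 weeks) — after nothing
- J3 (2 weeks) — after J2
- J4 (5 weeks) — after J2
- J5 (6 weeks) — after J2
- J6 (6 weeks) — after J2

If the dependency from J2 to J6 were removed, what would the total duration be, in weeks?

11

With the dependency in place, J2→J5 = 5+6 = 11 sets the finish at 11 weeks.
Without J2→J6, J6's earliest start moves from 5 to 0.
The longest chain is now J2→J5 = 5+6 = 11, so the schedule takes 11 weeks.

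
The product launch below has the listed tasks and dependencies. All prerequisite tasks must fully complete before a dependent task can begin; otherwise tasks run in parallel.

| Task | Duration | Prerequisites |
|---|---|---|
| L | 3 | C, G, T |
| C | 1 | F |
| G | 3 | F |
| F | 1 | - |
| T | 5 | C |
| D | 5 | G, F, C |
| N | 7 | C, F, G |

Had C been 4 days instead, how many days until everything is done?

13

The binding path is F→G→N = 1+3+7 = 11; finish at 11 days.
The longest path through C is only 10 days, so C has float 1.
The binding chain switches to F→C→T→L = 1+4+5+3 = 13; finish 13 days.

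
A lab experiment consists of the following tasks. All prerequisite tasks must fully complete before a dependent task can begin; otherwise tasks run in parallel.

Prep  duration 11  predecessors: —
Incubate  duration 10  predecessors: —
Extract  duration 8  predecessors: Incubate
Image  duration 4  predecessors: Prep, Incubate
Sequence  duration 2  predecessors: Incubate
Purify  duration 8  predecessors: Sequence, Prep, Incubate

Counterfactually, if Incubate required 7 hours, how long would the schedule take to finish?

Baseline: Incubate→Sequence→Purify = 10+2+8 = 20 → 20 hours.
Incubate lies on that path, so at 7 hours the path becomes 17 hours.
The binding chain switches to Prep→Purify = 11+8 = 19; finish 19 hours.

19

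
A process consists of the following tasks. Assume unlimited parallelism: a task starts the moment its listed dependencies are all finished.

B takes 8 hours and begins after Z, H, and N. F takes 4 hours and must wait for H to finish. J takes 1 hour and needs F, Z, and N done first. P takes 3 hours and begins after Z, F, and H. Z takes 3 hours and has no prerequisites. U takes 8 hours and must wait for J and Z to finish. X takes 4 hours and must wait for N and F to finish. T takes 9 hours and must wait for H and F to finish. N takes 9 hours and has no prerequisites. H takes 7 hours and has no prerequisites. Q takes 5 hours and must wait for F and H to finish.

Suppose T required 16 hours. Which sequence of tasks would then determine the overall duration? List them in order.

The binding path is H→F→T = 7+4+9 = 20; finish at 20 hours.
Since T is critical, the +7 change carries straight to that chain (now 27 hours).
That remains the longest chain; total 27 hours.

H, F, T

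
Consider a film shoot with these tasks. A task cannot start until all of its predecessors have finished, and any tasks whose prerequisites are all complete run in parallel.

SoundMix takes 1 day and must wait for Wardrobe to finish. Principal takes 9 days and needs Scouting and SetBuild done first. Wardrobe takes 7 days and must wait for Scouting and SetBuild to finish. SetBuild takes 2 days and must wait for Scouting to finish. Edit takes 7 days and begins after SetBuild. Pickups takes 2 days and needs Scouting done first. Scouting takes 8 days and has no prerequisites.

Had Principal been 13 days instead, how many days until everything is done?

23

Critical path before the change: Scouting→SetBuild→Principal = 8+2+9 = 19 giving 19 days.
Principal is on the critical path; changing it to 13 makes that path 23 days.
That remains the longest chain; total 23 days.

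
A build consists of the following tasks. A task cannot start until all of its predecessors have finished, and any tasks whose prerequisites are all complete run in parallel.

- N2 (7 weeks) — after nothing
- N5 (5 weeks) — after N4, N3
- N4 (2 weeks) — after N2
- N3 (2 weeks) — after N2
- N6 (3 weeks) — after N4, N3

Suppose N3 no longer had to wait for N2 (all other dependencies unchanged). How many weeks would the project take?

Before: longest chain N2→N3→N5 = 7+2+5 = 14, finish 14.
Without N2→N3, N3's earliest start moves from 7 to 0.
New critical path: N2→N4→N5 = 7+2+5 = 14 ⇒ 14 weeks.

14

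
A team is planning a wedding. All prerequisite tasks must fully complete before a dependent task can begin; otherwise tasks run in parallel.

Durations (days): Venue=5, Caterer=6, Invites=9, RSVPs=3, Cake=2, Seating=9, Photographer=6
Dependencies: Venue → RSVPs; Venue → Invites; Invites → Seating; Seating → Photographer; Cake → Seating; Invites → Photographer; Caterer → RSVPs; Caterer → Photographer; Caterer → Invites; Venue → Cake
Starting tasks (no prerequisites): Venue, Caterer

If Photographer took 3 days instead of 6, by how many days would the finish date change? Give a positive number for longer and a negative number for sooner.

-3

Actual critical path: Caterer→Invites→Seating→Photographer = 6+9+9+6 = 30 ⇒ 30 days.
Photographer is on the critical path; changing it to 3 makes that path 27 days.
No other chain overtakes it, so the finish is 27 days.
Change in finish: 27 − 30 = -3 days.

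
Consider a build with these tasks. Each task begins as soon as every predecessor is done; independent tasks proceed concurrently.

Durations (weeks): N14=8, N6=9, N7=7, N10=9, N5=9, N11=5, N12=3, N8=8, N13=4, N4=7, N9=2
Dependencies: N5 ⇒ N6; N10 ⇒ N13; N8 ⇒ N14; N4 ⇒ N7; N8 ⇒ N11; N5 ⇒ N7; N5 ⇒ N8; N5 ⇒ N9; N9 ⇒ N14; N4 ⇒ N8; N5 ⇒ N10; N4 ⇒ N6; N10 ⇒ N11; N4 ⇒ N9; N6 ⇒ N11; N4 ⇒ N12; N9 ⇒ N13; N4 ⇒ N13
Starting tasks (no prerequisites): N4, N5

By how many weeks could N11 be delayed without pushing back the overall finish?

2

The longest chain is N5→N8→N14 = 9+8+8 = 25; overall finish 25 weeks.
N11 finishes as early as 23 and must finish by 25.
Float = 25 − 23 = 2.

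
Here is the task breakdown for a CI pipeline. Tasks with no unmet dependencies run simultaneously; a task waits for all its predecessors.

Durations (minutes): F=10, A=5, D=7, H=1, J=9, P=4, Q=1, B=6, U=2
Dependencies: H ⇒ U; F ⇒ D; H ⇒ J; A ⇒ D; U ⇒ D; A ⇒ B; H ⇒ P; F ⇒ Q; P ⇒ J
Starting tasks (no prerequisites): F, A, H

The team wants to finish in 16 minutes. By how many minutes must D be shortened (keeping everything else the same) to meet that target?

Current finish: 17 minutes; target: 16.
D is on every critical path, so each minute cut from D cuts the finish by one (this holds down to a finish of 14).
Need 17 − 16 = 1 minute off D → D becomes 6 minutes, finish becomes 16.

1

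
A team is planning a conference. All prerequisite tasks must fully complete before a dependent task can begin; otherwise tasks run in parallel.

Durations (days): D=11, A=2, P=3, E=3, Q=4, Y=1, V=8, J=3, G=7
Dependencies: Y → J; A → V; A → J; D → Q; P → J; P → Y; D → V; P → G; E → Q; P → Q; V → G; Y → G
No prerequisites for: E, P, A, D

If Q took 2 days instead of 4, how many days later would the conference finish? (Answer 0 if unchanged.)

Actual critical path: D→V→G = 11+8+7 = 26 ⇒ 26 days.
The longest path through Q is only 15 days, so Q has float 11.
That remains the longest chain; total 26 days.
Change in finish: 26 − 26 = +0 days.

0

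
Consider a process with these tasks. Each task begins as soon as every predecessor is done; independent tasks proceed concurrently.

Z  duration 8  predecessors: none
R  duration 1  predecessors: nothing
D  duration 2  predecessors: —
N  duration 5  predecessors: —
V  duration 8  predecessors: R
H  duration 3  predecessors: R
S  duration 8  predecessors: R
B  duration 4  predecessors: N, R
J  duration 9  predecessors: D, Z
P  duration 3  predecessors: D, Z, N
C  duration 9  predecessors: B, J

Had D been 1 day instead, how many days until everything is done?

26

As given, the longest chain is Z→J→C = 8+9+9 = 26, so the finish is 26 days.
D has 6 days of float (longest path through it is 20).
That remains the longest chain; total 26 days.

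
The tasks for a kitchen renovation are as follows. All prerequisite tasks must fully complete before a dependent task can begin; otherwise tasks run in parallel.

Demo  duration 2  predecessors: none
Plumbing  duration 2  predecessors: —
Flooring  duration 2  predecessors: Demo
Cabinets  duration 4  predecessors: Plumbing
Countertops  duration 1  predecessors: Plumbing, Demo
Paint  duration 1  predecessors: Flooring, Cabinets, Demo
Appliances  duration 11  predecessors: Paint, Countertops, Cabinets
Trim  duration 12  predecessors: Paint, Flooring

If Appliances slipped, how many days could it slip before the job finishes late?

The longest chain is Plumbing→Cabinets→Paint→Trim = 2+4+1+12 = 19; overall finish 19 days.
Longest path through Appliances: 18 days (earliest finish 18, latest finish 19).
Slack of Appliances = 8 − 7 = 1 day.

1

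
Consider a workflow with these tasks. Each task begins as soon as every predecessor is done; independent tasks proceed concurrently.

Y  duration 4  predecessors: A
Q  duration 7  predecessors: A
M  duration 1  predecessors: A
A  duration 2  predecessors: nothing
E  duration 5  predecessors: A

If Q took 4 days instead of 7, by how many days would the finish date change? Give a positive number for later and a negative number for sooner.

-2

As given, the longest chain is A→Q = 2+7 = 9, so the finish is 9 days.
Q lies on that path, so at 4 days the path becomes 6 days.
Now A→E = 2+5 = 7 is longest, so the finish becomes 7 days.
Change in finish: 7 − 9 = -2 days.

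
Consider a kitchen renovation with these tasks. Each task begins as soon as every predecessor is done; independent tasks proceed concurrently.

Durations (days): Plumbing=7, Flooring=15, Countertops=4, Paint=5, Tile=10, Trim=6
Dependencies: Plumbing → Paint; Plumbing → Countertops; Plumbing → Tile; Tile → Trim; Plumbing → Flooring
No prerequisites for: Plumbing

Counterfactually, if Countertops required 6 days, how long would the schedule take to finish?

23

Baseline: Plumbing→Tile→Trim = 7+10+6 = 23 → 23 days.
Countertops has 12 days of float (longest path through it is 11).
The critical path is still Plumbing→Tile→Trim; finish is now 23 days.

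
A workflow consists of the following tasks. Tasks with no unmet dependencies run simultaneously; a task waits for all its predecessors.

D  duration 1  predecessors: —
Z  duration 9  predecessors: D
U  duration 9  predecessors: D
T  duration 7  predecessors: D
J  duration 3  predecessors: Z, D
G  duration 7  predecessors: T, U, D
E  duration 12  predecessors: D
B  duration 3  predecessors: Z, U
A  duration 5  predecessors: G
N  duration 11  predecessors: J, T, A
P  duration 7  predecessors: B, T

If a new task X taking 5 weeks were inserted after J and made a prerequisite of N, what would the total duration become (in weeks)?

33

Originally the schedule takes 33 weeks.
With X inserted, N now waits for max(J, T, A, X).
New critical path: D→U→G→A→N = 1+9+7+5+11 = 33 ⇒ 33 weeks.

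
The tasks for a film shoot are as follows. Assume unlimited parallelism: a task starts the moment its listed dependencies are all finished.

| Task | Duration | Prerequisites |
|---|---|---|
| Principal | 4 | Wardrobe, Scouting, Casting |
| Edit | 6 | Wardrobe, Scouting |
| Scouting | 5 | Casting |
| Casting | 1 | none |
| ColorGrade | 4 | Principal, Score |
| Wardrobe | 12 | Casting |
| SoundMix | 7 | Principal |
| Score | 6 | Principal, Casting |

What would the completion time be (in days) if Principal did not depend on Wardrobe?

Original critical path: Casting→Wardrobe→Principal→Score→ColorGrade = 1+12+4+6+4 = 27 ⇒ 27 days.
Without Wardrobe→Principal, Principal's earliest start moves from 13 to 6.
New critical path: Casting→Scouting→Principal→Score→ColorGrade = 1+5+4+6+4 = 20 ⇒ 20 days.

20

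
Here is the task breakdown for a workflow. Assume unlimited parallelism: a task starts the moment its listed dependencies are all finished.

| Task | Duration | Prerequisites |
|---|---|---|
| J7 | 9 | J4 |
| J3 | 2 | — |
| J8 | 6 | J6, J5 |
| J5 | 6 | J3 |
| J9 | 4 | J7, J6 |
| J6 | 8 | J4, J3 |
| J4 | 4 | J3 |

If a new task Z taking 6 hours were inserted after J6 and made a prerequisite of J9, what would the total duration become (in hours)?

Originally the project takes 20 hours.
With Z inserted, J9 now waits for max(J7, J6, Z).
New critical path: J3→J4→J6→Z→J9 = 2+4+8+6+4 = 24 ⇒ 24 hours.

24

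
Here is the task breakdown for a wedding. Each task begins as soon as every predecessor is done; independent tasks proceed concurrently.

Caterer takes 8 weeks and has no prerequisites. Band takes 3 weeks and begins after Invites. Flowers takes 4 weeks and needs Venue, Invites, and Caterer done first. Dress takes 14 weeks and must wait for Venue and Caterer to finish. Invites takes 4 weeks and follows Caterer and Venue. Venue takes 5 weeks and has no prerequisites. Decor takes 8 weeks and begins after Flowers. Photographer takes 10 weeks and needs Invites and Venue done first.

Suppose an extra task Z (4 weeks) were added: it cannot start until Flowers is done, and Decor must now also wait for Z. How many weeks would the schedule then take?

Originally the schedule takes 24 weeks.
With Z inserted, Decor now waits for max(Flowers, Z).
New critical path: Caterer→Invites→Flowers→Z→Decor = 8+4+4+4+8 = 28 ⇒ 28 weeks.

28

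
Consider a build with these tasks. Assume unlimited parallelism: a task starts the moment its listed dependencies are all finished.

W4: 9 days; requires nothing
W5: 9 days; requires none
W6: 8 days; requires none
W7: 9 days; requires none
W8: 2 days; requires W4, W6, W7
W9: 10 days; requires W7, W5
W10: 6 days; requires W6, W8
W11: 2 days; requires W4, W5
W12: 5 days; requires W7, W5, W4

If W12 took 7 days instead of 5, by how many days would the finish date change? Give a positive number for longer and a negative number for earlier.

As given, the longest chain is W5→W9 = 9+10 = 19, so the finish is 19 days.
W12 is off the critical path — its longest chain is 14 days, giving 5 of slack.
The critical path is still W5→W9; finish is now 19 days.
Change in finish: 19 − 19 = +0 days.

0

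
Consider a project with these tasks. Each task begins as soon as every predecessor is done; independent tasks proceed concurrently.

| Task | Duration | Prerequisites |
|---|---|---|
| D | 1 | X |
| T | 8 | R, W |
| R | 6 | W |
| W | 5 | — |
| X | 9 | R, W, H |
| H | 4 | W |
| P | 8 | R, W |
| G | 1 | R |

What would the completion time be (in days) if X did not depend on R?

19

Original critical path: W→R→X→D = 5+6+9+1 = 21 ⇒ 21 days.
Without R→X, X's earliest start moves from 11 to 9.
The longest chain is now W→R→T = 5+6+8 = 19, so the project takes 19 days.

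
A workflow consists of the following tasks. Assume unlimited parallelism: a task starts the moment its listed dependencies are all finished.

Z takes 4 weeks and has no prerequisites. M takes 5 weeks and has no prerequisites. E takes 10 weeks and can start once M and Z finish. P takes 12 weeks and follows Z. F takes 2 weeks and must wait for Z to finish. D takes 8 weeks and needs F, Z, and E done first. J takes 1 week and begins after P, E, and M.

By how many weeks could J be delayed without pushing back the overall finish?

6

Critical path: M→E→D = 5+10+8 = 23, so the finish is 23 weeks.
Longest path through J: 17 weeks (earliest finish 17, latest finish 23).
Slack of J = 22 − 16 = 6 weeks.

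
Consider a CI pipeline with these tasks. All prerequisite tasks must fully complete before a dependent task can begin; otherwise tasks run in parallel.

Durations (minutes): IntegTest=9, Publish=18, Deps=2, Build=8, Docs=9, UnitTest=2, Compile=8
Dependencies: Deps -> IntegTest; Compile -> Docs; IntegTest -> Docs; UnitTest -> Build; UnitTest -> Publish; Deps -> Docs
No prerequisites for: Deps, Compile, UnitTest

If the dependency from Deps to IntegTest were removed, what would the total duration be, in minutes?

20

Before: longest chain Deps→IntegTest→Docs = 2+9+9 = 20, finish 20.
Without Deps→IntegTest, IntegTest's earliest start moves from 2 to 0.
After: UnitTest→Publish = 2+18 = 20 → 20 minutes.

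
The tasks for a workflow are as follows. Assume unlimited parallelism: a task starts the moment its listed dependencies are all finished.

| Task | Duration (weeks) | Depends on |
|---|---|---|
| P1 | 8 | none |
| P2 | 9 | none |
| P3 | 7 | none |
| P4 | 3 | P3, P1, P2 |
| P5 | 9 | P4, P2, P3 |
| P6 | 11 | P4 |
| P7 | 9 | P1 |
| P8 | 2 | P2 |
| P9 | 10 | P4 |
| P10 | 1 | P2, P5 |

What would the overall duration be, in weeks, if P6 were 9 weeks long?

Actual critical path: P2→P4→P6 = 9+3+11 = 23 ⇒ 23 weeks.
Since P6 is critical, the -2 change carries straight to that chain (now 21 weeks).
New critical path: P2→P4→P5→P10 = 9+3+9+1 = 22 ⇒ 22 weeks.

22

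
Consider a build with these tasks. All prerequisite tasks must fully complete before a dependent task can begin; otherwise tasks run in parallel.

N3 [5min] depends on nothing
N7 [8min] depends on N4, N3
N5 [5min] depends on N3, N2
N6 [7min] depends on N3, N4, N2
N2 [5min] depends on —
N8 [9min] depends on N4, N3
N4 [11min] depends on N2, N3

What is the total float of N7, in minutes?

1

The longest chain is N2→N4→N8 = 5+11+9 = 25; overall finish 25 minutes.
The longest chain containing N7 totals 24 minutes.
So N7 can slip 25 − 24 = 1 minute.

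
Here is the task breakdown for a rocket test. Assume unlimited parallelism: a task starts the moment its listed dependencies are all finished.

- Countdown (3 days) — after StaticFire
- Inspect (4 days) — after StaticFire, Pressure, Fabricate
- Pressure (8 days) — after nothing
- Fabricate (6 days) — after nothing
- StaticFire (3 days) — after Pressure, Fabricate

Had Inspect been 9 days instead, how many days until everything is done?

20

Critical path before the change: Pressure→StaticFire→Inspect = 8+3+4 = 15 giving 15 days.
Inspect is on the critical path; changing it to 9 makes that path 20 days.
That remains the longest chain; total 20 days.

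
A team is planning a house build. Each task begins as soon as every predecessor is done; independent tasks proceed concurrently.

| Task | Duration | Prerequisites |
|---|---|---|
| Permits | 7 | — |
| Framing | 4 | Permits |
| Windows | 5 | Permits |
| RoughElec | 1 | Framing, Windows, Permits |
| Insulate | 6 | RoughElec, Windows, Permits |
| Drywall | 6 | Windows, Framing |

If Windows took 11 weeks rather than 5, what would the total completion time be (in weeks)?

As given, the longest chain is Permits→Windows→RoughElec→Insulate = 7+5+1+6 = 19, so the finish is 19 weeks.
Windows is on the critical path; changing it to 11 makes that path 25 weeks.
The critical path is still Permits→Windows→RoughElec→Insulate; finish is now 25 weeks.

25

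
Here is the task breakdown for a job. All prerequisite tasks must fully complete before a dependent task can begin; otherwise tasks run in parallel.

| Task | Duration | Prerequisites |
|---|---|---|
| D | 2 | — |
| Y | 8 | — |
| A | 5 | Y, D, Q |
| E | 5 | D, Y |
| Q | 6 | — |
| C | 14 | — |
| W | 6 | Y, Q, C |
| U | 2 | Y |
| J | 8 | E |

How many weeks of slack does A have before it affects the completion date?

Critical path: Y→E→J = 8+5+8 = 21, so the finish is 21 weeks.
The longest chain containing A totals 13 weeks.
Float = 21 − 13 = 8.

8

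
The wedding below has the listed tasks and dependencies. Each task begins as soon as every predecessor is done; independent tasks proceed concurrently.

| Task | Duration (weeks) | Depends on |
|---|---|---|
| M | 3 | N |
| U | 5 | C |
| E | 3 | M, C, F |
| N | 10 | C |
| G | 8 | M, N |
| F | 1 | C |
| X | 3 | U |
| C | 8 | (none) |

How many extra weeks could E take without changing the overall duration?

C→N→M→G = 8+10+3+8 = 29 sets the makespan at 29 weeks.
Longest path through E: 24 weeks (earliest finish 24, latest finish 29).
Float = 29 − 24 = 5.

5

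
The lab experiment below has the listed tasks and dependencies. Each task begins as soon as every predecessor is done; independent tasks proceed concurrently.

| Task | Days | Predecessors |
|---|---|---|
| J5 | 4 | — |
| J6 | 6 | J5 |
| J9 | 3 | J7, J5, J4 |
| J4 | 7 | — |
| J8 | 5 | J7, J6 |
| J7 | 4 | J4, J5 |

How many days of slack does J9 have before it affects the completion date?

The longest chain is J4→J7→J8 = 7+4+5 = 16; overall finish 16 days.
The longest chain containing J9 totals 14 days.
Float = 16 − 14 = 2.

2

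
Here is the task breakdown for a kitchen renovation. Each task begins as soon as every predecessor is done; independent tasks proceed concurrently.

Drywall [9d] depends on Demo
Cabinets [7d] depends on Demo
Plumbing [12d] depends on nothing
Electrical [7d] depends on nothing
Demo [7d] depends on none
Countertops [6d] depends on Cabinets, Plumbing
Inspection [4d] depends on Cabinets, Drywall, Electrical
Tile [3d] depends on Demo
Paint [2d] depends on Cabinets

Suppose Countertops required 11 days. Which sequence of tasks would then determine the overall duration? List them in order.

Actual critical path: Demo→Cabinets→Countertops = 7+7+6 = 20 ⇒ 20 days.
Countertops is on the critical path; changing it to 11 makes that path 25 days.
That remains the longest chain; total 25 days.

Demo, Cabinets, Countertops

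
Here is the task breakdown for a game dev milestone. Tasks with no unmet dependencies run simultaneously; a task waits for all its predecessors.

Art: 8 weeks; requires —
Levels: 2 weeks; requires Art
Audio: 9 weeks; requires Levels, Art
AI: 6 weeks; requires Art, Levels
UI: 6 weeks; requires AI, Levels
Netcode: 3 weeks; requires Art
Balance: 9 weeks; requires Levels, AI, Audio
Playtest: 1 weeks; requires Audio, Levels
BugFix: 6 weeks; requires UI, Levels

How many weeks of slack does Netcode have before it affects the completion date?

The longest chain is Art→Levels→Audio→Balance = 8+2+9+9 = 28; overall finish 28 weeks.
Netcode finishes as early as 11 and must finish by 28.
Float = 28 − 11 = 17.

17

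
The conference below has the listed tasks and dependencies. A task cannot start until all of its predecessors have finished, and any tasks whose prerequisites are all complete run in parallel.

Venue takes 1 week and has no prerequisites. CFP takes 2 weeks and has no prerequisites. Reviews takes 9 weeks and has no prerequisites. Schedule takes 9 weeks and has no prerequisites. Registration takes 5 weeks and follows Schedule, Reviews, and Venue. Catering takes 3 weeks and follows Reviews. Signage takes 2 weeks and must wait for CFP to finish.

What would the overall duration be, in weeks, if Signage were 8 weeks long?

14

Actual critical path: Reviews→Registration = 9+5 = 14 ⇒ 14 weeks.
Signage has 10 weeks of float (longest path through it is 4).
That remains the longest chain; total 14 weeks.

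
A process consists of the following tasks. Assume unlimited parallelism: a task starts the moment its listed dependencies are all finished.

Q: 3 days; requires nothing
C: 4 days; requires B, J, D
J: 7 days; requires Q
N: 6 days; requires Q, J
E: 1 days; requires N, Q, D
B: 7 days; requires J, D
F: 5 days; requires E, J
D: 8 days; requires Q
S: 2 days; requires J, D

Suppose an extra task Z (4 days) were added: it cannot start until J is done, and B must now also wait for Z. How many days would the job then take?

25

Originally the job takes 22 days.
With Z inserted, B now waits for max(J, D, Z).
New critical path: Q→J→Z→B→C = 3+7+4+7+4 = 25 ⇒ 25 days.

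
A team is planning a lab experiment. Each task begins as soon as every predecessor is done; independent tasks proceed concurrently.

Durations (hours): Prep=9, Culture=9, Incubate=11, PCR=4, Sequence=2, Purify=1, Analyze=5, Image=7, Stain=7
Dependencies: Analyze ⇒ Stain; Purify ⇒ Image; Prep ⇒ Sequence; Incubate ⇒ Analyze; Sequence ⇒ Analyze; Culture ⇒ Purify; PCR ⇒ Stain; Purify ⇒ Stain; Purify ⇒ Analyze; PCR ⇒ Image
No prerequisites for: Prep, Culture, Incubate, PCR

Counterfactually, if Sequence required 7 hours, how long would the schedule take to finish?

28

The binding path is Prep→Sequence→Analyze→Stain = 9+2+5+7 = 23; finish at 23 hours.
Sequence is on the critical path; changing it to 7 makes that path 28 hours.
No other chain overtakes it, so the finish is 28 hours.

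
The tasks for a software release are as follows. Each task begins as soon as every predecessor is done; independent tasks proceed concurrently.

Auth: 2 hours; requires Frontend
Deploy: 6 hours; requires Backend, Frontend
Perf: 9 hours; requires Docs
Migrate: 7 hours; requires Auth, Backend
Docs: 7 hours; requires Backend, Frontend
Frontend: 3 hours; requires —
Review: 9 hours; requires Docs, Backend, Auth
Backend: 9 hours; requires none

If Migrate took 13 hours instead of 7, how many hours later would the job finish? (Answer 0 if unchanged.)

0

As given, the longest chain is Backend→Docs→Review = 9+7+9 = 25, so the finish is 25 hours.
Migrate has 9 hours of float (longest path through it is 16).
No other chain overtakes it, so the finish is 25 hours.
Change in finish: 25 − 25 = +0 hours.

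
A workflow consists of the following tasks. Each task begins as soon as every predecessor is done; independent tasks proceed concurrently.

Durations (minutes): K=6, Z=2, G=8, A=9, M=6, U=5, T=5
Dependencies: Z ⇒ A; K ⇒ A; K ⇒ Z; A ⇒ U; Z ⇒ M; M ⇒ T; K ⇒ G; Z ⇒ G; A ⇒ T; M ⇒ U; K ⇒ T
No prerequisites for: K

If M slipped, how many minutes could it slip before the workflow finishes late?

3

The longest chain is K→Z→A→U = 6+2+9+5 = 22; overall finish 22 minutes.
The longest chain containing M totals 19 minutes.
Slack of M = 11 − 8 = 3 minutes.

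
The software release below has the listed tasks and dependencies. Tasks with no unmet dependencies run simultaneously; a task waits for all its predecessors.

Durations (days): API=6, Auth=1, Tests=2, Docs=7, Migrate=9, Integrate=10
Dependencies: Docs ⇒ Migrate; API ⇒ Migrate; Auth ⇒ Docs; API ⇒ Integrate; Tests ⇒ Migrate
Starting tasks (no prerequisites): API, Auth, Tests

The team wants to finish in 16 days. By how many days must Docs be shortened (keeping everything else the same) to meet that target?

1

Current finish: 17 days; target: 16.
Docs is on every critical path, so each day cut from Docs cuts the finish by one (this holds down to a finish of 16).
Need 17 − 16 = 1 day off Docs → Docs becomes 6 days, finish becomes 16.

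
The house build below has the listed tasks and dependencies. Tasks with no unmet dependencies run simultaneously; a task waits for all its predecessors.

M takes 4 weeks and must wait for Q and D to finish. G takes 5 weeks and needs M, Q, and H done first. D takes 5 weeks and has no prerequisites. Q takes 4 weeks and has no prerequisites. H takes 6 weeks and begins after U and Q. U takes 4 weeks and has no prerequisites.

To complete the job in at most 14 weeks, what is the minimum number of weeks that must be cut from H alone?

1

Current finish: 15 weeks; target: 14.
H is on every critical path, so each week cut from H cuts the finish by one (this holds down to a finish of 14).
Need 15 − 14 = 1 week off H → H becomes 5 weeks, finish becomes 14.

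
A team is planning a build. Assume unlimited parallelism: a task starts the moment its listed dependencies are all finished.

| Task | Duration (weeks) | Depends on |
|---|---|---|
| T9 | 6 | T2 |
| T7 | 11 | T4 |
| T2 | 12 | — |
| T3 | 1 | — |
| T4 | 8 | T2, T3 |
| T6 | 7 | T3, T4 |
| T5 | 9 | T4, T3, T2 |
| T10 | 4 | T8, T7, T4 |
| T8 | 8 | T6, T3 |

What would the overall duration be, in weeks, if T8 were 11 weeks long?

Baseline: T2→T4→T6→T8→T10 = 12+8+7+8+4 = 39 → 39 weeks.
Since T8 is critical, the +3 change carries straight to that chain (now 42 weeks).
No other chain overtakes it, so the finish is 42 weeks.

42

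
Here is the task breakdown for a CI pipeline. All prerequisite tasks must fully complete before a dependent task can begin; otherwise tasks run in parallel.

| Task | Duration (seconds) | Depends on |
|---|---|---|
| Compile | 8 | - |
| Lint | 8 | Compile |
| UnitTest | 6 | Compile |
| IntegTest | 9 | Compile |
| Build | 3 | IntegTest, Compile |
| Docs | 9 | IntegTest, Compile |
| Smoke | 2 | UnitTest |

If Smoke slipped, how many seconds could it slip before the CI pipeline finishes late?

10

The longest chain is Compile→IntegTest→Docs = 8+9+9 = 26; overall finish 26 seconds.
Longest path through Smoke: 16 seconds (earliest finish 16, latest finish 26).
Slack of Smoke = 24 − 14 = 10 seconds.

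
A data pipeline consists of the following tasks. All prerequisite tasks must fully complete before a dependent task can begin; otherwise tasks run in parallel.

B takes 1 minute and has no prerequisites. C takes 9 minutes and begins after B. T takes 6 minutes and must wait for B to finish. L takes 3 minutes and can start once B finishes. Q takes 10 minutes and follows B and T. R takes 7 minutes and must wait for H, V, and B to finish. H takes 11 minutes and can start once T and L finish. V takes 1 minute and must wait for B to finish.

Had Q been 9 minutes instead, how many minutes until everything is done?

25

Actual critical path: B→T→H→R = 1+6+11+7 = 25 ⇒ 25 minutes.
Q has 8 minutes of float (longest path through it is 17).
No other chain overtakes it, so the finish is 25 minutes.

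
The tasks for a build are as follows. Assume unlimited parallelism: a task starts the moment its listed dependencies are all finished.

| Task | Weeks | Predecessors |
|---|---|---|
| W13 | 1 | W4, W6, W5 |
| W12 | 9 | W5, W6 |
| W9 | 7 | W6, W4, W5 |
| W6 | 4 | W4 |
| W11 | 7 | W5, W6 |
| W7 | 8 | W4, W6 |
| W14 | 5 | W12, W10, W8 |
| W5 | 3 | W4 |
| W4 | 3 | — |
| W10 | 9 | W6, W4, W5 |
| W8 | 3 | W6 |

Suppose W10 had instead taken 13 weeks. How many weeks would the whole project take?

25

The binding path is W4→W6→W10→W14 = 3+4+9+5 = 21; finish at 21 weeks.
W10 lies on that path, so at 13 weeks the path becomes 25 weeks.
That remains the longest chain; total 25 weeks.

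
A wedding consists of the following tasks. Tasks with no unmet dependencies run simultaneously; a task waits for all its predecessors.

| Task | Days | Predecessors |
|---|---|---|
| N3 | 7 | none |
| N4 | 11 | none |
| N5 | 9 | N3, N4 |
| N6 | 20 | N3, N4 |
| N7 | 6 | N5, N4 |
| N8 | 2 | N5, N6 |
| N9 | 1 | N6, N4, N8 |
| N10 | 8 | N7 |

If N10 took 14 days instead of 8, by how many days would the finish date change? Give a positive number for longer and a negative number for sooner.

6

Baseline: N4→N5→N7→N10 = 11+9+6+8 = 34 → 34 days.
N10 is on the critical path; changing it to 14 makes that path 40 days.
The critical path is still N4→N5→N7→N10; finish is now 40 days.
Change in finish: 40 − 34 = +6 days.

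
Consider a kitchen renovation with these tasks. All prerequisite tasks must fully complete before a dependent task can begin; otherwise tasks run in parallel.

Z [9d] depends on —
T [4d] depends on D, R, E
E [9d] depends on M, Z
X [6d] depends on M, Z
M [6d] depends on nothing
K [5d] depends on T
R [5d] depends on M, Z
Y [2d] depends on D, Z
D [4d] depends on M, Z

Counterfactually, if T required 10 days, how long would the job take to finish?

The binding path is Z→E→T→K = 9+9+4+5 = 27; finish at 27 days.
T is on the critical path; changing it to 10 makes that path 33 days.
The critical path is still Z→E→T→K; finish is now 33 days.

33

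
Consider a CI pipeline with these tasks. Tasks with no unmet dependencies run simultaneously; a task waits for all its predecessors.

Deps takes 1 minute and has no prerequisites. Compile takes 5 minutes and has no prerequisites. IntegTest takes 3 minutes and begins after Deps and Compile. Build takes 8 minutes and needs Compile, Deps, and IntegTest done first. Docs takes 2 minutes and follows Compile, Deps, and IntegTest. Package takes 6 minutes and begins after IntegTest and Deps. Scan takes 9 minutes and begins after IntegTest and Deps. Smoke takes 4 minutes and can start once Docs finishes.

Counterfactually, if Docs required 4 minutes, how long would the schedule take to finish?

Baseline: Compile→IntegTest→Scan = 5+3+9 = 17 → 17 minutes.
Docs has 3 minutes of float (longest path through it is 14).
The critical path is still Compile→IntegTest→Scan; finish is now 17 minutes.

17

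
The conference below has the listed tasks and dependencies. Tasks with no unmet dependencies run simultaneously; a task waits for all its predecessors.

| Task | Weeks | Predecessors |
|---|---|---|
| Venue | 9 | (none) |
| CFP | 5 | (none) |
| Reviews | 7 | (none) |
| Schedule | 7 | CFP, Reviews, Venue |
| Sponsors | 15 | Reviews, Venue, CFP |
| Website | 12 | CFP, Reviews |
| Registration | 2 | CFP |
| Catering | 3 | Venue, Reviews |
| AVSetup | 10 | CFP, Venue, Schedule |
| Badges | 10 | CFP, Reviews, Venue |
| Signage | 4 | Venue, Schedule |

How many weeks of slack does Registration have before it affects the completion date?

19

Venue→Schedule→AVSetup = 9+7+10 = 26 sets the makespan at 26 weeks.
Longest path through Registration: 7 weeks (earliest finish 7, latest finish 26).
Float = 26 − 7 = 19.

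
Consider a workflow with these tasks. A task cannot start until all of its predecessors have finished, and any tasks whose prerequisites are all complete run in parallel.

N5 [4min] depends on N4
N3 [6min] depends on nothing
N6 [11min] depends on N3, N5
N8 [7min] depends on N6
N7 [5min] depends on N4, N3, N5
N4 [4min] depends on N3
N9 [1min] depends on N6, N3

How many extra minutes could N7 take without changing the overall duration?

The longest chain is N3→N4→N5→N6→N8 = 6+4+4+11+7 = 32; overall finish 32 minutes.
The longest chain containing N7 totals 19 minutes.
So N7 can slip 32 − 19 = 13 minutes.

13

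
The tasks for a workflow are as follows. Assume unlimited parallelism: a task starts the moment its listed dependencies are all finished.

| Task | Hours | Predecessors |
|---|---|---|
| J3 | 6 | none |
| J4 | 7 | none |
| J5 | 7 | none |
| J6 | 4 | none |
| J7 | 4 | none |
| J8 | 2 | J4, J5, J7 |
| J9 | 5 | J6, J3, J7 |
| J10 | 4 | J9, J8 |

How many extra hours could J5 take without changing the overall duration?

The longest chain is J3→J9→J10 = 6+5+4 = 15; overall finish 15 hours.
Longest path through J5: 13 hours (earliest finish 7, latest finish 9).
Slack of J5 = 2 − 0 = 2 hours.

2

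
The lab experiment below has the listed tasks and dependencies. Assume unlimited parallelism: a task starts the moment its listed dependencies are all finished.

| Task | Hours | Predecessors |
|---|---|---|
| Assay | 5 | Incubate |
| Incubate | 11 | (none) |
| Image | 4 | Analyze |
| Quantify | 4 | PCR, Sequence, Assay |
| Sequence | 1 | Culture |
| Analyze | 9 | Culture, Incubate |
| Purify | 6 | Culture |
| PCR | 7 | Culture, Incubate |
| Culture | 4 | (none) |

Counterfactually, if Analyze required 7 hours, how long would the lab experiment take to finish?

As given, the longest chain is Incubate→Analyze→Image = 11+9+4 = 24, so the finish is 24 hours.
Analyze lies on that path, so at 7 hours the path becomes 22 hours.
New critical path: Incubate→PCR→Quantify = 11+7+4 = 22 ⇒ 22 hours.

22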